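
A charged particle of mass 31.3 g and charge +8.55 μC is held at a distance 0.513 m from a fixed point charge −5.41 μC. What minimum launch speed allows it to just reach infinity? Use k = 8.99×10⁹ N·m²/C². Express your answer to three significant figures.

7.20 m/s

To just escape, total mechanical energy must reach zero at infinity: ½mv²_min + U = 0, so ½mv²_min = −U = |kQq|/r.
|U| = |kQq|/r = (8.99×10⁹ N·m²/C²)(5.41×10⁻⁶)(8.55×10⁻⁶)/(0.513) = 0.811 J.
v_min = √(2|U|/m) = √(2·0.811/0.0313) = 7.20 m/s.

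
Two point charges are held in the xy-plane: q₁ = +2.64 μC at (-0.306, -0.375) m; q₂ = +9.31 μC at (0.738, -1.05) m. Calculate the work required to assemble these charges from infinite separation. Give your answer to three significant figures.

The work to assemble the configuration equals its total potential energy, U = Σ kqᵢqⱼ/rᵢⱼ over all pairs.
Pair separations: r₁₂ = 1.24 m.
U = (0.178) = 0.178 J.

0.178 J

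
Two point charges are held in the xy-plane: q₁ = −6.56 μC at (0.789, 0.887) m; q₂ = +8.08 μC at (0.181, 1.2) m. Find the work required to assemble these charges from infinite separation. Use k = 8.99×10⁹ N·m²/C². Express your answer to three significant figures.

The assembly work is the sum of pairwise potential energies, U = Σ_{i<j} kqᵢqⱼ/rᵢⱼ.
Pair separations: r₁₂ = 0.684 m.
U = (-0.697) = -0.697 J.

-0.697 J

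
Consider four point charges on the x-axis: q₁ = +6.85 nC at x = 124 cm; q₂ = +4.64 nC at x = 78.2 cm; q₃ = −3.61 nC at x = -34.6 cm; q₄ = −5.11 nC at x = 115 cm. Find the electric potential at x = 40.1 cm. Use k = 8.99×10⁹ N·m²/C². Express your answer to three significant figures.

78.1 V

The total potential is the scalar sum of each charge's contribution, V = Σ kqᵢ/rᵢ.
Distances from the field point to each charge: r₁ = 0.839 m, r₂ = 0.381 m, r₃ = 0.747 m, r₄ = 0.749 m.
V = k[(6.85×10⁻⁹)/(0.839) + (4.64×10⁻⁹)/(0.381) + (-3.61×10⁻⁹)/(0.747) + (-5.11×10⁻⁹)/(0.749)] = 78.1 V.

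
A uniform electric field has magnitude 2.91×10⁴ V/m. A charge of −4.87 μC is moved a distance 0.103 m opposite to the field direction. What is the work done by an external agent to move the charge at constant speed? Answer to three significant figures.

The potential change for a displacement 0.103 m opposite to the field direction is ΔV = +Ed = 3000 V.
W_ext = qΔV = -0.0146 J.

-0.0146 J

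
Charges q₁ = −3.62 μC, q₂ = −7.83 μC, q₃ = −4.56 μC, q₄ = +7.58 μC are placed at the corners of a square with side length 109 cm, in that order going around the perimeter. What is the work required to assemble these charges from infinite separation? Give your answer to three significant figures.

The assembly work is the sum of pairwise potential energies, U = Σ_{i<j} kqᵢqⱼ/rᵢⱼ.
The four side pairs have separation 1.09 m and the two diagonal pairs 1.54 m.
Summing all 6 pair terms gives U = -0.233 J.

-0.233 J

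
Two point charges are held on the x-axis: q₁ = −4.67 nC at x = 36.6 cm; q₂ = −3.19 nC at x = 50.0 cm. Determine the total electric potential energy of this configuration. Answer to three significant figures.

9.99×10⁻⁷ J

The assembly work is the sum of pairwise potential energies, U = Σ_{i<j} kqᵢqⱼ/rᵢⱼ.
Pair separations: r₁₂ = 0.134 m.
U = (9.99×10⁻⁷) = 9.99×10⁻⁷ J.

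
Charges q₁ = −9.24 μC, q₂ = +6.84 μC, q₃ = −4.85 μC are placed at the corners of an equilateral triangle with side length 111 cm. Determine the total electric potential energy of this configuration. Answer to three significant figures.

The assembly work is the sum of pairwise potential energies, U = Σ_{i<j} kqᵢqⱼ/rᵢⱼ.
All three pair separations equal the side length, 1.11 m.
U = (-0.512) + (0.363) + (-0.269) = -0.418 J.

-0.418 J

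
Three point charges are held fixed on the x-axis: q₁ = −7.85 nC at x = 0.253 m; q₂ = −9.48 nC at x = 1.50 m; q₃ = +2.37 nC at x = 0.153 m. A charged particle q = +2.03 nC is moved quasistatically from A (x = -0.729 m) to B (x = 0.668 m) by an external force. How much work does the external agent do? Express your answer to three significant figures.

-2.95×10⁻⁷ J

For quasistatic motion the external work equals the change in potential energy: W_ext = qΔV = q(V_B − V_A).
At A: distances to the source charges are 0.982 m, 2.23 m, 0.882 m; V_A = Σ kqᵢ/rᵢ = -85.9 V.
At B: distances to the source charges are 0.415 m, 0.832 m, 0.515 m; V_B = Σ kqᵢ/rᵢ = -231 V.
ΔV = V_B − V_A = -145 V.
W_ext = qΔV = (2.03×10⁻⁹ C)(-145 V) = -2.95×10⁻⁷ J.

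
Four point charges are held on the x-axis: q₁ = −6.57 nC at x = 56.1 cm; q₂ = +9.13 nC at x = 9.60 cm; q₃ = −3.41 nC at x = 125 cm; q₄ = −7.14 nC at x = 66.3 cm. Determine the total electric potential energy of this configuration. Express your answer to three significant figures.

2.36×10⁻⁶ J

The assembly work is the sum of pairwise potential energies, U = Σ_{i<j} kqᵢqⱼ/rᵢⱼ.
Pair separations: r₁₂ = 0.465 m, r₁₃ = 0.689 m, r₁₄ = 0.102 m, r₂₃ = 1.15 m, r₂₄ = 0.567 m, r₃₄ = 0.587 m.
Summing all 6 pair terms gives U = 2.36×10⁻⁶ J.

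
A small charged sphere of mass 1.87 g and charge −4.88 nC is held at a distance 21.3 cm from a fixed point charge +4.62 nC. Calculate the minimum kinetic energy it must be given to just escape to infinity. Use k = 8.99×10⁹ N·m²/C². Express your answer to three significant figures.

9.52×10⁻⁷ J

To just escape, total mechanical energy must reach zero at infinity: ½mv²_min + U = 0, so ½mv²_min = −U = |kQq|/r.
|U| = |kQq|/r = (8.99×10⁹ N·m²/C²)(4.62×10⁻⁹)(4.88×10⁻⁹)/(0.213) = 9.52×10⁻⁷ J.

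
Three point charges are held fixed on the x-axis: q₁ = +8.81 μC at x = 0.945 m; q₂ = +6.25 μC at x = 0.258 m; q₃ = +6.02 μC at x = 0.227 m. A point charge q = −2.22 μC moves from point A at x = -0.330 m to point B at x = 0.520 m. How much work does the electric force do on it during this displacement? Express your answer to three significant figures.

The work done by the electric force is W_field = −ΔU = −q(V_B − V_A) = q(V_A − V_B).
At A: distances to the source charges are 1.27 m, 0.588 m, 0.557 m; V_A = Σ kqᵢ/rᵢ = 2.55×10⁵ V.
At B: distances to the source charges are 0.425 m, 0.262 m, 0.293 m; V_B = Σ kqᵢ/rᵢ = 5.86×10⁵ V.
ΔV = V_B − V_A = 3.31×10⁵ V.
W_field = −qΔV = −(-2.22×10⁻⁶ C)(3.31×10⁵ V) = 0.734 J.

0.734 J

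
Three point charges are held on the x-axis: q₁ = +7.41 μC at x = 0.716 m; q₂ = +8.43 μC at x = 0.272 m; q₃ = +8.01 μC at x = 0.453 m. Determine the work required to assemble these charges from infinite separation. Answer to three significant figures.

The assembly work is the sum of pairwise potential energies, U = Σ_{i<j} kqᵢqⱼ/rᵢⱼ.
Pair separations: r₁₂ = 0.444 m, r₁₃ = 0.263 m, r₂₃ = 0.181 m.
U = (1.26) + (2.03) + (3.35) = 6.65 J.

6.65 J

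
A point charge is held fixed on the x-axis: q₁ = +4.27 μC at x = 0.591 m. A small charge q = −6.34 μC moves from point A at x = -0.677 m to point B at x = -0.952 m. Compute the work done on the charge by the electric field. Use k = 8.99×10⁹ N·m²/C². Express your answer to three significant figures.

The work done by the electric force is W_field = −ΔU = −q(V_B − V_A) = q(V_A − V_B).
At A: distance to the source charge is 1.27 m; V_A = kq₁/r = 3.03×10⁴ V.
At B: distance to the source charge is 1.54 m; V_B = kq₁/r = 2.49×10⁴ V.
ΔV = V_B − V_A = -5400 V.
W_field = −qΔV = −(-6.34×10⁻⁶ C)(-5400 V) = -0.0342 J.

-0.0342 J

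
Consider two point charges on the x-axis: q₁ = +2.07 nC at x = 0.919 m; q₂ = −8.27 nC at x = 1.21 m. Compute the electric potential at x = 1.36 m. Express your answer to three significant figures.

Electric potential is a scalar, so the contributions from each charge add algebraically: V = Σ kqᵢ/rᵢ.
Distances from the field point to each charge: r₁ = 0.441 m, r₂ = 0.150 m.
V = k[(2.07×10⁻⁹)/(0.441) + (-8.27×10⁻⁹)/(0.150)] = -453 V.

-453 V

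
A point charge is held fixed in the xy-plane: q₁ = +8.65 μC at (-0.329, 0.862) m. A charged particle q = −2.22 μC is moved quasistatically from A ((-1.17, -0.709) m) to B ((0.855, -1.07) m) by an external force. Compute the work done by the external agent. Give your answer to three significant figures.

0.0207 J

For quasistatic motion the external work equals the change in potential energy: W_ext = qΔV = q(V_B − V_A).
At A: distance to the source charge is 1.78 m; V_A = kq₁/r = 4.36×10⁴ V.
At B: distance to the source charge is 2.27 m; V_B = kq₁/r = 3.43×10⁴ V.
ΔV = V_B − V_A = -9320 V.
W_ext = qΔV = (-2.22×10⁻⁶ C)(-9320 V) = 0.0207 J.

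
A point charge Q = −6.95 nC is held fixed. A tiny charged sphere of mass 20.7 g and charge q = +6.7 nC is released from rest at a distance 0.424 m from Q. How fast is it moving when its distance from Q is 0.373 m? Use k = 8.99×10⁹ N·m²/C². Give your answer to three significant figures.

3.61×10⁻³ m/s

Only the electrostatic force acts, so mechanical energy is conserved: ½mv² = U₁ − U₂ = kQq(1/r₁ − 1/r₂).
U₁ − U₂ = (8.99×10⁹ N·m²/C²)(-6.95×10⁻⁹ C)(6.70×10⁻⁹ C)(1/0.424 − 1/0.373) = 1.35×10⁻⁷ J.
v = √(2·1.35×10⁻⁷/0.0207) = 3.61×10⁻³ m/s.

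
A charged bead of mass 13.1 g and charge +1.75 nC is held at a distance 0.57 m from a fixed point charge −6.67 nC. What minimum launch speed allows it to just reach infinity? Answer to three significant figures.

5.30×10⁻³ m/s

To just escape, total mechanical energy must reach zero at infinity: ½mv²_min + U = 0, so ½mv²_min = −U = |kQq|/r.
|U| = |kQq|/r = (8.99×10⁹ N·m²/C²)(6.67×10⁻⁹)(1.75×10⁻⁹)/(0.570) = 1.84×10⁻⁷ J.
v_min = √(2|U|/m) = √(2·1.84×10⁻⁷/0.0131) = 5.30×10⁻³ m/s.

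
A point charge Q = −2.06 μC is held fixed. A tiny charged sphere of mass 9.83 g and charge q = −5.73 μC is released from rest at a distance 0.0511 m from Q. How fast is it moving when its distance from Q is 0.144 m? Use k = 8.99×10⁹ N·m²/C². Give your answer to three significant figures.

Only the electrostatic force acts, so mechanical energy is conserved: ½mv² = U₁ − U₂ = kQq(1/r₁ − 1/r₂).
U₁ − U₂ = (8.99×10⁹ N·m²/C²)(-2.06×10⁻⁶ C)(-5.73×10⁻⁶ C)(1/0.0511 − 1/0.144) = 1.34 J.
v = √(2·1.34/9.83×10⁻³) = 16.5 m/s.

16.5 m/s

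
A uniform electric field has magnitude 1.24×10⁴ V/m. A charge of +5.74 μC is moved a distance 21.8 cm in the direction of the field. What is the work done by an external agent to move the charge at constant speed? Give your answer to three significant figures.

The potential change for a displacement 21.8 cm in the direction of the field is ΔV = −Ed = -2700 V.
W_ext = qΔV = -0.0155 J.

-0.0155 J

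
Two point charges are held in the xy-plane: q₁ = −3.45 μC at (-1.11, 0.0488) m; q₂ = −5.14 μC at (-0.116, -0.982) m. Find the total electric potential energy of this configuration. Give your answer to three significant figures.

0.111 J

The assembly work is the sum of pairwise potential energies, U = Σ_{i<j} kqᵢqⱼ/rᵢⱼ.
Pair separations: r₁₂ = 1.43 m.
U = (0.111) = 0.111 J.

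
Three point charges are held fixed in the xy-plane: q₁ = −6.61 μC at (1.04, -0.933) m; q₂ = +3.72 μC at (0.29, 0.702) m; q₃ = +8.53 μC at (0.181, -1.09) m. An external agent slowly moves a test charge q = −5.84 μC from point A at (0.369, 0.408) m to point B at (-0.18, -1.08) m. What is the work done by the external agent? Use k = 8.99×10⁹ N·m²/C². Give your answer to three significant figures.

-0.357 J

For quasistatic motion the external work equals the change in potential energy: W_ext = qΔV = q(V_B − V_A).
At A: distances to the source charges are 1.50 m, 0.304 m, 1.51 m; V_A = Σ kqᵢ/rᵢ = 1.21×10⁵ V.
At B: distances to the source charges are 1.23 m, 1.84 m, 0.361 m; V_B = Σ kqᵢ/rᵢ = 1.82×10⁵ V.
ΔV = V_B − V_A = 6.11×10⁴ V.
W_ext = qΔV = (-5.84×10⁻⁶ C)(6.11×10⁴ V) = -0.357 J.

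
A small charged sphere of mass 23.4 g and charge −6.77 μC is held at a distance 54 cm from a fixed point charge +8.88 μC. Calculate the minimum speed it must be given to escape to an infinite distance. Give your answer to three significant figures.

9.25 m/s

To just escape, total mechanical energy must reach zero at infinity: ½mv²_min + U = 0, so ½mv²_min = −U = |kQq|/r.
|U| = |kQq|/r = (8.99×10⁹ N·m²/C²)(8.88×10⁻⁶)(6.77×10⁻⁶)/(0.540) = 1.00 J.
v_min = √(2|U|/m) = √(2·1.00/0.0234) = 9.25 m/s.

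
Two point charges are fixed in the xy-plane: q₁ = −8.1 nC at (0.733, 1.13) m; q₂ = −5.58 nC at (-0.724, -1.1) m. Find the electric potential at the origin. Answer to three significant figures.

The total potential is the scalar sum of each charge's contribution, V = Σ kqᵢ/rᵢ.
Distances from the field point to each charge: r₁ = 1.35 m, r₂ = 1.32 m.
V = k[(-8.10×10⁻⁹)/(1.35) + (-5.58×10⁻⁹)/(1.32)] = -92.2 V.

-92.2 V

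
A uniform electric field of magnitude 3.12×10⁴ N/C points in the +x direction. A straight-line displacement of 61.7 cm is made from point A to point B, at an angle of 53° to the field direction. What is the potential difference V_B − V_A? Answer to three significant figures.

Only the component of displacement along E changes the potential: ΔV = −E·d·cosθ.
ΔV = −(3.12×10⁴ V/m)(0.617 m)cos53° = -1.16×10⁴ V.

-1.16×10⁴ V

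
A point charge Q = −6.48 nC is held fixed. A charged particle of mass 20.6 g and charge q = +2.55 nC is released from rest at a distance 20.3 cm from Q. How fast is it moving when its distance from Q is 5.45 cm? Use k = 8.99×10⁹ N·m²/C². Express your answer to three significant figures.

0.0139 m/s

Only the electrostatic force acts, so mechanical energy is conserved: ½mv² = U₁ − U₂ = kQq(1/r₁ − 1/r₂).
U₁ − U₂ = (8.99×10⁹ N·m²/C²)(-6.48×10⁻⁹ C)(2.55×10⁻⁹ C)(1/0.203 − 1/0.0545) = 1.99×10⁻⁶ J.
v = √(2·1.99×10⁻⁶/0.0206) = 0.0139 m/s.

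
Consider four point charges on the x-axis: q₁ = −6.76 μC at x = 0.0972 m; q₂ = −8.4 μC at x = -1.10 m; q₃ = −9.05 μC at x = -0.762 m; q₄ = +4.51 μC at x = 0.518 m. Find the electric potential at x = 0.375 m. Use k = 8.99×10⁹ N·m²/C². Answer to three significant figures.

-5.80×10⁴ V

Electric potential is a scalar, so the contributions from each charge add algebraically: V = Σ kqᵢ/rᵢ.
Distances from the field point to each charge: r₁ = 0.278 m, r₂ = 1.48 m, r₃ = 1.14 m, r₄ = 0.143 m.
V = k[(-6.76×10⁻⁶)/(0.278) + (-8.40×10⁻⁶)/(1.48) + (-9.05×10⁻⁶)/(1.14) + (4.51×10⁻⁶)/(0.143)] = -5.80×10⁴ V.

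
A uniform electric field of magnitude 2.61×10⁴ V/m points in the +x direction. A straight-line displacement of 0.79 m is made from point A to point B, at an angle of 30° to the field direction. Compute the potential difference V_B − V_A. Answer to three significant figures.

-1.79×10⁴ V

Only the component of displacement along E changes the potential: ΔV = −E·d·cosθ.
ΔV = −(2.61×10⁴ V/m)(0.790 m)cos30° = -1.79×10⁴ V.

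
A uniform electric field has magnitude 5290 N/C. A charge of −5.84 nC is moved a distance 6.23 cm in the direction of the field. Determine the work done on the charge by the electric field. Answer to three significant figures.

The potential change for a displacement 6.23 cm in the direction of the field is ΔV = −Ed = -330 V.
W_field = −qΔV = -1.92×10⁻⁶ J.

-1.92×10⁻⁶ J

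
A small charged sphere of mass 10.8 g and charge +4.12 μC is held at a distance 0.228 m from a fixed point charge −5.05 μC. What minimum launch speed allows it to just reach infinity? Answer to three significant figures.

12.3 m/s

To just escape, total mechanical energy must reach zero at infinity: ½mv²_min + U = 0, so ½mv²_min = −U = |kQq|/r.
|U| = |kQq|/r = (8.99×10⁹ N·m²/C²)(5.05×10⁻⁶)(4.12×10⁻⁶)/(0.228) = 0.820 J.
v_min = √(2|U|/m) = √(2·0.820/0.0108) = 12.3 m/s.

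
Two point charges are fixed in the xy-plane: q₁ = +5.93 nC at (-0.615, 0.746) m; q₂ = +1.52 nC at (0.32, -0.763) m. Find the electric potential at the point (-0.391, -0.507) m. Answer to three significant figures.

60.0 V

The total potential is the scalar sum of each charge's contribution, V = Σ kqᵢ/rᵢ.
Distances from the field point to each charge: r₁ = 1.27 m, r₂ = 0.756 m.
V = k[(5.93×10⁻⁹)/(1.27) + (1.52×10⁻⁹)/(0.756)] = 60.0 V.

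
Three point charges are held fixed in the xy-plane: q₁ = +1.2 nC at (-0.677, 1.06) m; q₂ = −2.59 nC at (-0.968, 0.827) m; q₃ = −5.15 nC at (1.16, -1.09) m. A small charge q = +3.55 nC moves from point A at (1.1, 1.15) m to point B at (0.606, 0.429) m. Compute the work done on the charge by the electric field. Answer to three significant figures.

The work done by the electric force is W_field = −ΔU = −q(V_B − V_A) = q(V_A − V_B).
At A: distances to the source charges are 1.78 m, 2.09 m, 2.24 m; V_A = Σ kqᵢ/rᵢ = -25.7 V.
At B: distances to the source charges are 1.43 m, 1.62 m, 1.62 m; V_B = Σ kqᵢ/rᵢ = -35.4 V.
ΔV = V_B − V_A = -9.71 V.
W_field = −qΔV = −(3.55×10⁻⁹ C)(-9.71 V) = 3.45×10⁻⁸ J.

3.45×10⁻⁸ J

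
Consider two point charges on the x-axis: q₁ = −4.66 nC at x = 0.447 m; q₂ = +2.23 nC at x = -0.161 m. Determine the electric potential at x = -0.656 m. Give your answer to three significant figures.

The total potential is the scalar sum of each charge's contribution, V = Σ kqᵢ/rᵢ.
Distances from the field point to each charge: r₁ = 1.10 m, r₂ = 0.495 m.
V = k[(-4.66×10⁻⁹)/(1.10) + (2.23×10⁻⁹)/(0.495)] = 2.52 V.

2.52 V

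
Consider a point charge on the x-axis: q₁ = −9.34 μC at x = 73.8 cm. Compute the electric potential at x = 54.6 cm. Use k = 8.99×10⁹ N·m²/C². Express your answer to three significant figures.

-4.37×10⁵ V

Electric potential is a scalar, so the contributions from each charge add algebraically: V = Σ kqᵢ/rᵢ.
V = k[(-9.34×10⁻⁶)/(0.192)] = -4.37×10⁵ V.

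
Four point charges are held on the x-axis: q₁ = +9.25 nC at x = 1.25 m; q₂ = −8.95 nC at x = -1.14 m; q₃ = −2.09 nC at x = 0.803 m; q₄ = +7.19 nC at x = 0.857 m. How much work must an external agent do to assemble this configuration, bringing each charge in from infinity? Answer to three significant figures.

The work to assemble the configuration equals its total potential energy, U = Σ kqᵢqⱼ/rᵢⱼ over all pairs.
Pair separations: r₁₂ = 2.39 m, r₁₃ = 0.447 m, r₁₄ = 0.393 m, r₂₃ = 1.94 m, r₂₄ = 2.00 m, r₃₄ = 0.0540 m.
Summing all 6 pair terms gives U = -1.88×10⁻⁶ J.

-1.88×10⁻⁶ J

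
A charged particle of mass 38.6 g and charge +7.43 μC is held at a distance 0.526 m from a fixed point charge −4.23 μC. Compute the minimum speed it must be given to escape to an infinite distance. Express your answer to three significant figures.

5.28 m/s

To just escape, total mechanical energy must reach zero at infinity: ½mv²_min + U = 0, so ½mv²_min = −U = |kQq|/r.
|U| = |kQq|/r = (8.99×10⁹ N·m²/C²)(4.23×10⁻⁶)(7.43×10⁻⁶)/(0.526) = 0.537 J.
v_min = √(2|U|/m) = √(2·0.537/0.0386) = 5.28 m/s.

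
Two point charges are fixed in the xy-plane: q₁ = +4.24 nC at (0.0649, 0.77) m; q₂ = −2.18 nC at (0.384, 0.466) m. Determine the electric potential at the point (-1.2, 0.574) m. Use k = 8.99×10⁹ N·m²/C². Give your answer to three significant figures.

17.4 V

Electric potential is a scalar, so the contributions from each charge add algebraically: V = Σ kqᵢ/rᵢ.
Distances from the field point to each charge: r₁ = 1.28 m, r₂ = 1.59 m.
V = k[(4.24×10⁻⁹)/(1.28) + (-2.18×10⁻⁹)/(1.59)] = 17.4 V.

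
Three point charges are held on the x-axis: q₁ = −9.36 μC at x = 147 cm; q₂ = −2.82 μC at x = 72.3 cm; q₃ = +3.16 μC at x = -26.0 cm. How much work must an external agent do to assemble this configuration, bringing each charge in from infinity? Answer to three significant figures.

The assembly work is the sum of pairwise potential energies, U = Σ_{i<j} kqᵢqⱼ/rᵢⱼ.
Pair separations: r₁₂ = 0.747 m, r₁₃ = 1.73 m, r₂₃ = 0.983 m.
U = (0.318) + (-0.154) + (-0.0815) = 0.0825 J.

0.0825 J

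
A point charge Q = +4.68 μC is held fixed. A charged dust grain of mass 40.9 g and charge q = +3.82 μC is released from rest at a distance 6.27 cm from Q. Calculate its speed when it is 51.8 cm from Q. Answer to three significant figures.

10.5 m/s

Only the electrostatic force acts, so mechanical energy is conserved: ½mv² = U₁ − U₂ = kQq(1/r₁ − 1/r₂).
U₁ − U₂ = (8.99×10⁹ N·m²/C²)(4.68×10⁻⁶ C)(3.82×10⁻⁶ C)(1/0.0627 − 1/0.518) = 2.25 J.
v = √(2·2.25/0.0409) = 10.5 m/s.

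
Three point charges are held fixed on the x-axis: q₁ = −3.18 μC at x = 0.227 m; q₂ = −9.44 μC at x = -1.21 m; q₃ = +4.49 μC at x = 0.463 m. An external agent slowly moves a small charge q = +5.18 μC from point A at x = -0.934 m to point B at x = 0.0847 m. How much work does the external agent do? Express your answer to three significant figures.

For quasistatic motion the external work equals the change in potential energy: W_ext = qΔV = q(V_B − V_A).
At A: distances to the source charges are 1.16 m, 0.276 m, 1.40 m; V_A = Σ kqᵢ/rᵢ = -3.03×10⁵ V.
At B: distances to the source charges are 0.142 m, 1.29 m, 0.378 m; V_B = Σ kqᵢ/rᵢ = -1.60×10⁵ V.
ΔV = V_B − V_A = 1.43×10⁵ V.
W_ext = qΔV = (5.18×10⁻⁶ C)(1.43×10⁵ V) = 0.743 J.

0.743 J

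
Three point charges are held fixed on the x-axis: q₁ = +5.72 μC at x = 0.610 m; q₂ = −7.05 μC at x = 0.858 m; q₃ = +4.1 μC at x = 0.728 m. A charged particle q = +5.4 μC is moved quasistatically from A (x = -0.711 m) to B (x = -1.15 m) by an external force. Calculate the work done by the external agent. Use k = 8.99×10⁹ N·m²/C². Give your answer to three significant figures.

-0.0371 J

For quasistatic motion the external work equals the change in potential energy: W_ext = qΔV = q(V_B − V_A).
At A: distances to the source charges are 1.32 m, 1.57 m, 1.44 m; V_A = Σ kqᵢ/rᵢ = 2.41×10⁴ V.
At B: distances to the source charges are 1.76 m, 2.01 m, 1.88 m; V_B = Σ kqᵢ/rᵢ = 1.73×10⁴ V.
ΔV = V_B − V_A = -6870 V.
W_ext = qΔV = (5.40×10⁻⁶ C)(-6870 V) = -0.0371 J.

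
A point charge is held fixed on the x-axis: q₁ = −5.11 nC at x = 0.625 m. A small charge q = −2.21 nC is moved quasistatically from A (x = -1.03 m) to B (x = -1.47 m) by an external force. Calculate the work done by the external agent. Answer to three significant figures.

-1.29×10⁻⁸ J

For quasistatic motion the external work equals the change in potential energy: W_ext = qΔV = q(V_B − V_A).
At A: distance to the source charge is 1.66 m; V_A = kq₁/r = -27.8 V.
At B: distance to the source charge is 2.09 m; V_B = kq₁/r = -21.9 V.
ΔV = V_B − V_A = 5.83 V.
W_ext = qΔV = (-2.21×10⁻⁹ C)(5.83 V) = -1.29×10⁻⁸ J.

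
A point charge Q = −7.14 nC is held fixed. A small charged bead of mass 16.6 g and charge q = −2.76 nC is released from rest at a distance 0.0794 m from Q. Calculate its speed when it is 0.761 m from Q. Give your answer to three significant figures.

Only the electrostatic force acts, so mechanical energy is conserved: ½mv² = U₁ − U₂ = kQq(1/r₁ − 1/r₂).
U₁ − U₂ = (8.99×10⁹ N·m²/C²)(-7.14×10⁻⁹ C)(-2.76×10⁻⁹ C)(1/0.0794 − 1/0.761) = 2.00×10⁻⁶ J.
v = √(2·2.00×10⁻⁶/0.0166) = 0.0155 m/s.

0.0155 m/s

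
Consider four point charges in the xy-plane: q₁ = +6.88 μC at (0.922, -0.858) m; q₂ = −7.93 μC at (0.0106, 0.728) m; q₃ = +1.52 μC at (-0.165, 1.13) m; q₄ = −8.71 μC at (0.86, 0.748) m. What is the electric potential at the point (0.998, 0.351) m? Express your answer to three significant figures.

The total potential is the scalar sum of each charge's contribution, V = Σ kqᵢ/rᵢ.
Distances from the field point to each charge: r₁ = 1.21 m, r₂ = 1.06 m, r₃ = 1.40 m, r₄ = 0.420 m.
V = k[(6.88×10⁻⁶)/(1.21) + (-7.93×10⁻⁶)/(1.06) + (1.52×10⁻⁶)/(1.40) + (-8.71×10⁻⁶)/(0.420)] = -1.93×10⁵ V.

-1.93×10⁵ V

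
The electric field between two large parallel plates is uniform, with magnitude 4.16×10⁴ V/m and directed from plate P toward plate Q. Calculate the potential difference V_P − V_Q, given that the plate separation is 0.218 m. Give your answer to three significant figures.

In a uniform field, potential decreases in the direction of E: ΔV = −E·d for a displacement d parallel to E.
Going from Q to P is a displacement of 0.218 m opposite to the field, so V_P − V_Q = +Ed = 9070 V.

9070 V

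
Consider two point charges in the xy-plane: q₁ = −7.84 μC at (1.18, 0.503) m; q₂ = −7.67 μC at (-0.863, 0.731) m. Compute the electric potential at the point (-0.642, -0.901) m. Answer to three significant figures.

Electric potential is a scalar, so the contributions from each charge add algebraically: V = Σ kqᵢ/rᵢ.
Distances from the field point to each charge: r₁ = 2.30 m, r₂ = 1.65 m.
V = k[(-7.84×10⁻⁶)/(2.30) + (-7.67×10⁻⁶)/(1.65)] = -7.25×10⁴ V.

-7.25×10⁴ V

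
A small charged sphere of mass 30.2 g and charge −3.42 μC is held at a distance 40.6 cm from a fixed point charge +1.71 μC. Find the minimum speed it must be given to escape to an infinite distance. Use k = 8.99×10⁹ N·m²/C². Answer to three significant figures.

To just escape, total mechanical energy must reach zero at infinity: ½mv²_min + U = 0, so ½mv²_min = −U = |kQq|/r.
|U| = |kQq|/r = (8.99×10⁹ N·m²/C²)(1.71×10⁻⁶)(3.42×10⁻⁶)/(0.406) = 0.129 J.
v_min = √(2|U|/m) = √(2·0.129/0.0302) = 2.93 m/s.

2.93 m/s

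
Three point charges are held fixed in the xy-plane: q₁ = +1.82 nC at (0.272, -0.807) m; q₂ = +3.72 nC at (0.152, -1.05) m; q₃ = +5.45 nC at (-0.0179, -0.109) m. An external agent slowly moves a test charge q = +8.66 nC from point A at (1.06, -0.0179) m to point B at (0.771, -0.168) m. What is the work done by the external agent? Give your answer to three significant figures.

For quasistatic motion the external work equals the change in potential energy: W_ext = qΔV = q(V_B − V_A).
At A: distances to the source charges are 1.12 m, 1.37 m, 1.08 m; V_A = Σ kqᵢ/rᵢ = 84.3 V.
At B: distances to the source charges are 0.811 m, 1.08 m, 0.791 m; V_B = Σ kqᵢ/rᵢ = 113 V.
ΔV = V_B − V_A = 28.9 V.
W_ext = qΔV = (8.66×10⁻⁹ C)(28.9 V) = 2.50×10⁻⁷ J.

2.50×10⁻⁷ J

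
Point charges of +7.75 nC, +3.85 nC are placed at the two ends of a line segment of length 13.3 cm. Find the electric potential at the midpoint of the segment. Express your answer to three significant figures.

The total potential is the scalar sum of each charge's contribution, V = Σ kqᵢ/rᵢ.
Each charge is 0.0665 m from the midpoint.
V = k[(7.75×10⁻⁹)/(0.0665) + (3.85×10⁻⁹)/(0.0665)] = 1570 V.

1570 V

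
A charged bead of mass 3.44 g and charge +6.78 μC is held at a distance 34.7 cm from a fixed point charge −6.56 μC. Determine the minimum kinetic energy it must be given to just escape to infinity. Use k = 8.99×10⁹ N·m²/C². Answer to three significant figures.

To just escape, total mechanical energy must reach zero at infinity: ½mv²_min + U = 0, so ½mv²_min = −U = |kQq|/r.
|U| = |kQq|/r = (8.99×10⁹ N·m²/C²)(6.56×10⁻⁶)(6.78×10⁻⁶)/(0.347) = 1.15 J.

1.15 J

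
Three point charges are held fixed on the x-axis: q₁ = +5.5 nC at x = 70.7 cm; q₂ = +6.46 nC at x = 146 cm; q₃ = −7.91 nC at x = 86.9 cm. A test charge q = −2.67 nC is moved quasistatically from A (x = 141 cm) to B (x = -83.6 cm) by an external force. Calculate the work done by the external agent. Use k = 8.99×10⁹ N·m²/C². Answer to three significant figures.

For quasistatic motion the external work equals the change in potential energy: W_ext = qΔV = q(V_B − V_A).
At A: distances to the source charges are 0.703 m, 0.0500 m, 0.541 m; V_A = Σ kqᵢ/rᵢ = 1100 V.
At B: distances to the source charges are 1.54 m, 2.30 m, 1.71 m; V_B = Σ kqᵢ/rᵢ = 15.6 V.
ΔV = V_B − V_A = -1080 V.
W_ext = qΔV = (-2.67×10⁻⁹ C)(-1080 V) = 2.90×10⁻⁶ J.

2.90×10⁻⁶ J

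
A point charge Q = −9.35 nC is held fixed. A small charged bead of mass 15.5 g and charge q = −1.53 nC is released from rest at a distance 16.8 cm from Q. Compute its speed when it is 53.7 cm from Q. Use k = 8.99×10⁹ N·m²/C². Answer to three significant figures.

Only the electrostatic force acts, so mechanical energy is conserved: ½mv² = U₁ − U₂ = kQq(1/r₁ − 1/r₂).
U₁ − U₂ = (8.99×10⁹ N·m²/C²)(-9.35×10⁻⁹ C)(-1.53×10⁻⁹ C)(1/0.168 − 1/0.537) = 5.26×10⁻⁷ J.
v = √(2·5.26×10⁻⁷/0.0155) = 8.24×10⁻³ m/s.

8.24×10⁻³ m/s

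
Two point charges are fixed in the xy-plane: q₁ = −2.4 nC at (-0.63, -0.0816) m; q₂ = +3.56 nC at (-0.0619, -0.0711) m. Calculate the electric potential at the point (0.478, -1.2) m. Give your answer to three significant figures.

11.9 V

Electric potential is a scalar, so the contributions from each charge add algebraically: V = Σ kqᵢ/rᵢ.
Distances from the field point to each charge: r₁ = 1.57 m, r₂ = 1.25 m.
V = k[(-2.40×10⁻⁹)/(1.57) + (3.56×10⁻⁹)/(1.25)] = 11.9 V.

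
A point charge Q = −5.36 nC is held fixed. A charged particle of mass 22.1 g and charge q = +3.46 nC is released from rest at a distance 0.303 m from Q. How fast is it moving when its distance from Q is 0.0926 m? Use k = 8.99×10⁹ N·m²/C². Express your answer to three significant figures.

0.0106 m/s

Only the electrostatic force acts, so mechanical energy is conserved: ½mv² = U₁ − U₂ = kQq(1/r₁ − 1/r₂).
U₁ − U₂ = (8.99×10⁹ N·m²/C²)(-5.36×10⁻⁹ C)(3.46×10⁻⁹ C)(1/0.303 − 1/0.0926) = 1.25×10⁻⁶ J.
v = √(2·1.25×10⁻⁶/0.0221) = 0.0106 m/s.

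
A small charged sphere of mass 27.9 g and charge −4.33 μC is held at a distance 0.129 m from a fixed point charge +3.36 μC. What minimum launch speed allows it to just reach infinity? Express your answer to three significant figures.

8.53 m/s

To just escape, total mechanical energy must reach zero at infinity: ½mv²_min + U = 0, so ½mv²_min = −U = |kQq|/r.
|U| = |kQq|/r = (8.99×10⁹ N·m²/C²)(3.36×10⁻⁶)(4.33×10⁻⁶)/(0.129) = 1.01 J.
v_min = √(2|U|/m) = √(2·1.01/0.0279) = 8.53 m/s.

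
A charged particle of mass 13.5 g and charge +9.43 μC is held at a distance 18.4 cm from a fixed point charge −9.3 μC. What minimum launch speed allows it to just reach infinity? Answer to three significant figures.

25.2 m/s

To just escape, total mechanical energy must reach zero at infinity: ½mv²_min + U = 0, so ½mv²_min = −U = |kQq|/r.
|U| = |kQq|/r = (8.99×10⁹ N·m²/C²)(9.30×10⁻⁶)(9.43×10⁻⁶)/(0.184) = 4.28 J.
v_min = √(2|U|/m) = √(2·4.28/0.0135) = 25.2 m/s.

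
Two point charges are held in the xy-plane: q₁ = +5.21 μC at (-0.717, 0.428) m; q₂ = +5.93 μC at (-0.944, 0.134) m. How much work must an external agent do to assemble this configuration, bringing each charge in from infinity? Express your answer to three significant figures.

The work to assemble the configuration equals its total potential energy, U = Σ kqᵢqⱼ/rᵢⱼ over all pairs.
Pair separations: r₁₂ = 0.371 m.
U = (0.748) = 0.748 J.

0.748 J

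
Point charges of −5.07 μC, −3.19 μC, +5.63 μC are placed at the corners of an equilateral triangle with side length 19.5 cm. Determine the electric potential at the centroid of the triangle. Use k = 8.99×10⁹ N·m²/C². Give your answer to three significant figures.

The total potential is the scalar sum of each charge's contribution, V = Σ kqᵢ/rᵢ.
The distance from each vertex to the centroid is a/√3 = 0.113 m.
V = k[(-5.07×10⁻⁶)/(0.113) + (-3.19×10⁻⁶)/(0.113) + (5.63×10⁻⁶)/(0.113)] = -2.10×10⁵ V.

-2.10×10⁵ V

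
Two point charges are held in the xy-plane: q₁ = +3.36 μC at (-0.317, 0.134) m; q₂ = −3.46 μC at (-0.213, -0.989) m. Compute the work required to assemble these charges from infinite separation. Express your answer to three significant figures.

-0.0927 J

The work to assemble the configuration equals its total potential energy, U = Σ kqᵢqⱼ/rᵢⱼ over all pairs.
Pair separations: r₁₂ = 1.13 m.
U = (-0.0927) = -0.0927 J.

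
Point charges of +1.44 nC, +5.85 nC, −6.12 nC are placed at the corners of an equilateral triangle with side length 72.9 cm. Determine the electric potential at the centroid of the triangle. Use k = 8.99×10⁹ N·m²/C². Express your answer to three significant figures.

Electric potential is a scalar, so the contributions from each charge add algebraically: V = Σ kqᵢ/rᵢ.
The distance from each vertex to the centroid is a/√3 = 0.421 m.
V = k[(1.44×10⁻⁹)/(0.421) + (5.85×10⁻⁹)/(0.421) + (-6.12×10⁻⁹)/(0.421)] = 25.0 V.

25.0 V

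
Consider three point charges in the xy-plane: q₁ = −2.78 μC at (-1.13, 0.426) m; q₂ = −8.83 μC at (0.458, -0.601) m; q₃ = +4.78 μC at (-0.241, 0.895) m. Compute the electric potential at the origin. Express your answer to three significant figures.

-7.94×10⁴ V

Electric potential is a scalar, so the contributions from each charge add algebraically: V = Σ kqᵢ/rᵢ.
Distances from the field point to each charge: r₁ = 1.21 m, r₂ = 0.756 m, r₃ = 0.927 m.
V = k[(-2.78×10⁻⁶)/(1.21) + (-8.83×10⁻⁶)/(0.756) + (4.78×10⁻⁶)/(0.927)] = -7.94×10⁴ V.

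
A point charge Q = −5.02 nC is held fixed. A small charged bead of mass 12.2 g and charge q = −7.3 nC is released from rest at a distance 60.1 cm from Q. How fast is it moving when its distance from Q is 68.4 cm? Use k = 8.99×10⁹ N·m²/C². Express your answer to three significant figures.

3.30×10⁻³ m/s

Only the electrostatic force acts, so mechanical energy is conserved: ½mv² = U₁ − U₂ = kQq(1/r₁ − 1/r₂).
U₁ − U₂ = (8.99×10⁹ N·m²/C²)(-5.02×10⁻⁹ C)(-7.30×10⁻⁹ C)(1/0.601 − 1/0.684) = 6.65×10⁻⁸ J.
v = √(2·6.65×10⁻⁸/0.0122) = 3.30×10⁻³ m/s.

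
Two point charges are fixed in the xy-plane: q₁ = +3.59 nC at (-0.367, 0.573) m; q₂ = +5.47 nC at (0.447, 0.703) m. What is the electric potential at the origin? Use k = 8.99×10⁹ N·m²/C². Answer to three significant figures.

Electric potential is a scalar, so the contributions from each charge add algebraically: V = Σ kqᵢ/rᵢ.
Distances from the field point to each charge: r₁ = 0.680 m, r₂ = 0.833 m.
V = k[(3.59×10⁻⁹)/(0.680) + (5.47×10⁻⁹)/(0.833)] = 106 V.

106 V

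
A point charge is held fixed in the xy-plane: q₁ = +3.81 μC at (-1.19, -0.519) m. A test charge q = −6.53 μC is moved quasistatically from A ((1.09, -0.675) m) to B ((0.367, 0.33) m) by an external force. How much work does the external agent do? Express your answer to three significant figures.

For quasistatic motion the external work equals the change in potential energy: W_ext = qΔV = q(V_B − V_A).
At A: distance to the source charge is 2.29 m; V_A = kq₁/r = 1.50×10⁴ V.
At B: distance to the source charge is 1.77 m; V_B = kq₁/r = 1.93×10⁴ V.
ΔV = V_B − V_A = 4330 V.
W_ext = qΔV = (-6.53×10⁻⁶ C)(4330 V) = -0.0283 J.

-0.0283 J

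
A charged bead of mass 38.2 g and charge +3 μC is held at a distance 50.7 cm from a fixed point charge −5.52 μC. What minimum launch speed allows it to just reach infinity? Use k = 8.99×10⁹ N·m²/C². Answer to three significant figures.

To just escape, total mechanical energy must reach zero at infinity: ½mv²_min + U = 0, so ½mv²_min = −U = |kQq|/r.
|U| = |kQq|/r = (8.99×10⁹ N·m²/C²)(5.52×10⁻⁶)(3.00×10⁻⁶)/(0.507) = 0.294 J.
v_min = √(2|U|/m) = √(2·0.294/0.0382) = 3.92 m/s.

3.92 m/s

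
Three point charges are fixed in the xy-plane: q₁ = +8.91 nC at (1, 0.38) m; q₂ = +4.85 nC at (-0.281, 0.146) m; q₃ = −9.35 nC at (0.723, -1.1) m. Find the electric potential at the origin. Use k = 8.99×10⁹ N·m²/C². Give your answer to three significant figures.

Electric potential is a scalar, so the contributions from each charge add algebraically: V = Σ kqᵢ/rᵢ.
Distances from the field point to each charge: r₁ = 1.07 m, r₂ = 0.317 m, r₃ = 1.32 m.
V = k[(8.91×10⁻⁹)/(1.07) + (4.85×10⁻⁹)/(0.317) + (-9.35×10⁻⁹)/(1.32)] = 149 V.

149 V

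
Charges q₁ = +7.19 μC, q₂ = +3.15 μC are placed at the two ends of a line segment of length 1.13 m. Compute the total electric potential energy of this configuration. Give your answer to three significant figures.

The work to assemble the configuration equals its total potential energy, U = Σ kqᵢqⱼ/rᵢⱼ over all pairs.
The separation is r = 1.13 m.
U = (0.180) = 0.180 J.

0.180 J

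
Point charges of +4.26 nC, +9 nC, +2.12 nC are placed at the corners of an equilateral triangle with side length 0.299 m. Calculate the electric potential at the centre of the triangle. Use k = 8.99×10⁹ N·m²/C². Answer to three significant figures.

801 V

The total potential is the scalar sum of each charge's contribution, V = Σ kqᵢ/rᵢ.
The distance from each vertex to the centroid is a/√3 = 0.173 m.
V = k[(4.26×10⁻⁹)/(0.173) + (9.00×10⁻⁹)/(0.173) + (2.12×10⁻⁹)/(0.173)] = 801 V.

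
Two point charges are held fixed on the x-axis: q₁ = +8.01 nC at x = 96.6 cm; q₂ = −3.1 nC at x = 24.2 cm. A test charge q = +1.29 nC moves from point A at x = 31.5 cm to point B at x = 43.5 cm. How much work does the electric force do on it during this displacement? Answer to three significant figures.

The work done by the electric force is W_field = −ΔU = −q(V_B − V_A) = q(V_A − V_B).
At A: distances to the source charges are 0.651 m, 0.0730 m; V_A = Σ kqᵢ/rᵢ = -271 V.
At B: distances to the source charges are 0.531 m, 0.193 m; V_B = Σ kqᵢ/rᵢ = -8.79 V.
ΔV = V_B − V_A = 262 V.
W_field = −qΔV = −(1.29×10⁻⁹ C)(262 V) = -3.38×10⁻⁷ J.

-3.38×10⁻⁷ J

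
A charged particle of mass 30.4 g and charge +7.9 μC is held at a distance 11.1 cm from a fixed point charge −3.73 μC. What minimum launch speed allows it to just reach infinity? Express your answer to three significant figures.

12.5 m/s

To just escape, total mechanical energy must reach zero at infinity: ½mv²_min + U = 0, so ½mv²_min = −U = |kQq|/r.
|U| = |kQq|/r = (8.99×10⁹ N·m²/C²)(3.73×10⁻⁶)(7.90×10⁻⁶)/(0.111) = 2.39 J.
v_min = √(2|U|/m) = √(2·2.39/0.0304) = 12.5 m/s.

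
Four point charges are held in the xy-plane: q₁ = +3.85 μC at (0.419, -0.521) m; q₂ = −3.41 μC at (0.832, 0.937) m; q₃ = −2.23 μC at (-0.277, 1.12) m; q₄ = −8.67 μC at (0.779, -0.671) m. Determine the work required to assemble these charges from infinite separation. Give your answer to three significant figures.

-0.581 J

The assembly work is the sum of pairwise potential energies, U = Σ_{i<j} kqᵢqⱼ/rᵢⱼ.
Pair separations: r₁₂ = 1.52 m, r₁₃ = 1.78 m, r₁₄ = 0.390 m, r₂₃ = 1.12 m, r₂₄ = 1.61 m, r₃₄ = 2.08 m.
Summing all 6 pair terms gives U = -0.581 J.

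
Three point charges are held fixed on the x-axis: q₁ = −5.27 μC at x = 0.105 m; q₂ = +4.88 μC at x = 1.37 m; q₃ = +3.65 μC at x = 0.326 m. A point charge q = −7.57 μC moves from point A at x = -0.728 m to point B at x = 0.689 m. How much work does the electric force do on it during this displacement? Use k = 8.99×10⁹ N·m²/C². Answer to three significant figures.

The work done by the electric force is W_field = −ΔU = −q(V_B − V_A) = q(V_A − V_B).
At A: distances to the source charges are 0.833 m, 2.10 m, 1.05 m; V_A = Σ kqᵢ/rᵢ = -4830 V.
At B: distances to the source charges are 0.584 m, 0.681 m, 0.363 m; V_B = Σ kqᵢ/rᵢ = 7.37×10⁴ V.
ΔV = V_B − V_A = 7.85×10⁴ V.
W_field = −qΔV = −(-7.57×10⁻⁶ C)(7.85×10⁴ V) = 0.594 J.

0.594 J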